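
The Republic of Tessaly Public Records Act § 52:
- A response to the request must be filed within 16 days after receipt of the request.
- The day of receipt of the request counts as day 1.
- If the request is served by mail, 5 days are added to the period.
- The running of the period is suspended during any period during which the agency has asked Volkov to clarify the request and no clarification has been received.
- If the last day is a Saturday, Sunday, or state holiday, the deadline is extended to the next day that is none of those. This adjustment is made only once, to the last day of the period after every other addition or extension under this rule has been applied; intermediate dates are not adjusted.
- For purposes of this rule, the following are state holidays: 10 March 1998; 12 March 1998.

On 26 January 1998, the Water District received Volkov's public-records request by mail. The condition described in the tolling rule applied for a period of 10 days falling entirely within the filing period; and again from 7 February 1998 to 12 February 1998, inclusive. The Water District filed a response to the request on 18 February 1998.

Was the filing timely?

Yes

Counting 26 January 1998 as day 1, day 16 is February 10, 1998.
Service was by mail, adding 5 days: February 10, 1998 + 5 days = February 15, 1998.
Tolling adds 10 days: February 15, 1998 + 10 days = February 25, 1998.
From February 7, 1998 through February 12, 1998 inclusive is 6 days; tolling adds 6 days: February 25, 1998 + 6 days = March 3, 1998.
March 3, 1998 is a Tuesday and not a state holiday, so no extension applies.
The deadline is March 3, 1998; the filing on February 18, 1998 is on or before that date.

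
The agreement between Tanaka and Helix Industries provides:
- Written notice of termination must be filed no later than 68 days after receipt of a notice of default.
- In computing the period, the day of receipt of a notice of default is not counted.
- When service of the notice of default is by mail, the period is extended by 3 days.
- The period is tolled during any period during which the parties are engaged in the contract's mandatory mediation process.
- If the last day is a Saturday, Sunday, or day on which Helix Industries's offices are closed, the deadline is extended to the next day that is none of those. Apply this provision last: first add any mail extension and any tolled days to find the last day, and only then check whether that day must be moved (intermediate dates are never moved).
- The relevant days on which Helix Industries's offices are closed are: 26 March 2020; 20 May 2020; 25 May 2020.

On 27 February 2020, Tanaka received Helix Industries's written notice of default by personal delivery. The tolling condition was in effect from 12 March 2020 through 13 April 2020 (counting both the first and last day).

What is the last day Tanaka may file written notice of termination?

June 8, 2020

68 days after 27 February 2020 is May 5, 2020.
Service was not by mail, so no mail extension applies.
From March 12, 2020 through April 13, 2020 inclusive is 33 days; tolling adds 33 days: May 5, 2020 + 33 days = June 7, 2020.
June 7, 2020 is Sunday. The next qualifying day is June 8, 2020.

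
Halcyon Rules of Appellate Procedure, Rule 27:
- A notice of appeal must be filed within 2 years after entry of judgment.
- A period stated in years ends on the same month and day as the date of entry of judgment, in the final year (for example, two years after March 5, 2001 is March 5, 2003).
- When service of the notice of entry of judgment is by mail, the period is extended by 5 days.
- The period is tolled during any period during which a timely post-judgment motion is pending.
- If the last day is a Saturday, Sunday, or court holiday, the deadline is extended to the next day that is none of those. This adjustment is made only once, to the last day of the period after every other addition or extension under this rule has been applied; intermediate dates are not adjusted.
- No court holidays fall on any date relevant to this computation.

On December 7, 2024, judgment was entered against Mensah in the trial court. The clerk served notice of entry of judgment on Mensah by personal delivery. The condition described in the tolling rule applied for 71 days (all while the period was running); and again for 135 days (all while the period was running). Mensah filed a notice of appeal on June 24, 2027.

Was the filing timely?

2 years after December 7, 2024 is December 7, 2026.
Service was not by mail, so no mail extension applies.
Tolling adds 71 days: December 7, 2026 + 71 days = February 16, 2027.
Tolling adds 135 days: February 16, 2027 + 135 days = July 1, 2027.
July 1, 2027 is a Thursday and not a court holiday, so no extension applies.
The deadline is July 1, 2027; the filing on June 24, 2027 is on or before that date.

Yes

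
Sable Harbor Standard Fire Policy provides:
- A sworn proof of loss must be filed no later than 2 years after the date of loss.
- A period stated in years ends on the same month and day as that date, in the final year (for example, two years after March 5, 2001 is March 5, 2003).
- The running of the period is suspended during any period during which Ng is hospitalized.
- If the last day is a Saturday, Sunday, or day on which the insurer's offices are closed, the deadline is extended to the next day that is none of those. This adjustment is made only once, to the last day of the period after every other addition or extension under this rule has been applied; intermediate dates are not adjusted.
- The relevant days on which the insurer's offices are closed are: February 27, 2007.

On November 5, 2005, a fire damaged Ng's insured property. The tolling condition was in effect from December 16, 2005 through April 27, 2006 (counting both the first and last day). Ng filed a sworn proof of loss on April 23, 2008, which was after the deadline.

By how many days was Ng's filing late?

2 years after November 5, 2005 is November 5, 2007.
From December 16, 2005 through April 27, 2006 inclusive is 133 days; tolling adds 133 days: November 5, 2007 + 133 days = March 17, 2008.
March 17, 2008 is a Monday and not a day on which the insurer's offices are closed, so no extension applies.
The deadline is March 17, 2008; from March 17, 2008 to April 23, 2008 is 37 days.

37 days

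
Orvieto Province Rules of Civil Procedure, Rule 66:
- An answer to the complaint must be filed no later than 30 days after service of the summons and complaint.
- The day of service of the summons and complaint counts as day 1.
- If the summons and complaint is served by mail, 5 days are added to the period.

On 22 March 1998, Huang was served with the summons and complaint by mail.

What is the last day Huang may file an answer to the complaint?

Counting 22 March 1998 as day 1, day 30 is April 20, 1998.
Service was by mail, adding 5 days: April 20, 1998 + 5 days = April 25, 1998.

April 25, 1998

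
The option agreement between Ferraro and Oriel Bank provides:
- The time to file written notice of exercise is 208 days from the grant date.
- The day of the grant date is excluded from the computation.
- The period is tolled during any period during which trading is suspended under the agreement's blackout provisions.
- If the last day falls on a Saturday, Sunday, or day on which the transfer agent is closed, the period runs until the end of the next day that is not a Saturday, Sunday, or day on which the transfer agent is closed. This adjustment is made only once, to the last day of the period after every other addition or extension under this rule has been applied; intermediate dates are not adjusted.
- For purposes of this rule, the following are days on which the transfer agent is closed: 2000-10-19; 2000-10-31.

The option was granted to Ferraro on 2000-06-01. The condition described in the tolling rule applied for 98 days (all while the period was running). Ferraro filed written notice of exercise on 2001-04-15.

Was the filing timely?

No

208 days after 2000-06-01 is December 26, 2000.
Tolling adds 98 days: December 26, 2000 + 98 days = April 3, 2001.
April 3, 2001 is a Tuesday and not a day on which the transfer agent is closed, so no extension applies.
The deadline is April 3, 2001; the filing on April 15, 2001 is after that date.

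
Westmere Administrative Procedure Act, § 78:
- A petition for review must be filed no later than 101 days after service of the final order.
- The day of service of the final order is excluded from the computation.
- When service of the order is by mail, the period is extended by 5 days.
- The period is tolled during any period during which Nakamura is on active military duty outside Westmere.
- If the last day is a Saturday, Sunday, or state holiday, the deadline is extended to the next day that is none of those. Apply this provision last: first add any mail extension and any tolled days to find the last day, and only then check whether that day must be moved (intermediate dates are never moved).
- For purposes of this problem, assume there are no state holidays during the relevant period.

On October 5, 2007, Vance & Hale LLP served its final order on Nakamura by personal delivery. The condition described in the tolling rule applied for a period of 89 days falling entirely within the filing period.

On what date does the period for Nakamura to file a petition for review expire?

April 14, 2008

101 days after October 5, 2007 is January 14, 2008.
Service was not by mail, so no mail extension applies.
Tolling adds 89 days: January 14, 2008 + 89 days = April 12, 2008.
April 12, 2008 is Saturday; April 13, 2008 is Sunday. The next qualifying day is April 14, 2008.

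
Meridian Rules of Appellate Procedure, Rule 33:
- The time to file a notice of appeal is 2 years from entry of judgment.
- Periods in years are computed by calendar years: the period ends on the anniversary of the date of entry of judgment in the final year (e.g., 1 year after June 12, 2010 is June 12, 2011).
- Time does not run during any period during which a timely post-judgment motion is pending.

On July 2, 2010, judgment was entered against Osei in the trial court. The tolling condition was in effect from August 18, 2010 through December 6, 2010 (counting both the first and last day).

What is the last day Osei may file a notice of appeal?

2 years after July 2, 2010 is July 2, 2012.
From August 18, 2010 through December 6, 2010 inclusive is 111 days; tolling adds 111 days: July 2, 2012 + 111 days = October 21, 2012.

October 21, 2012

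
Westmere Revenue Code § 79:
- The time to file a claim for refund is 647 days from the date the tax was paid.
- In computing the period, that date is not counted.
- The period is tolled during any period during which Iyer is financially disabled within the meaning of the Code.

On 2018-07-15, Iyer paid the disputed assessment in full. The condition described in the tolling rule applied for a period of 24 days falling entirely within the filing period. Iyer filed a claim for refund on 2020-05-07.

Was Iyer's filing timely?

647 days after 2018-07-15 is April 22, 2020.
Tolling adds 24 days: April 22, 2020 + 24 days = May 16, 2020.
The deadline is May 16, 2020; the filing on May 7, 2020 is on or before that date.

Yes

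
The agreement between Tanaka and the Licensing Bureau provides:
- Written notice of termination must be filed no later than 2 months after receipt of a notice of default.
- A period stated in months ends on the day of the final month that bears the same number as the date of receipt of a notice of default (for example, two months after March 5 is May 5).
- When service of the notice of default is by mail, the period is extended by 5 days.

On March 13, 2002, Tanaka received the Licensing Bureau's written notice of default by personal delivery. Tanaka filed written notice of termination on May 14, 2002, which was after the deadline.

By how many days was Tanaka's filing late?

2 months after March 13, 2002 is May 13, 2002.
Service was not by mail, so no mail extension applies.
The deadline is May 13, 2002; from May 13, 2002 to May 14, 2002 is 1 days.

1 day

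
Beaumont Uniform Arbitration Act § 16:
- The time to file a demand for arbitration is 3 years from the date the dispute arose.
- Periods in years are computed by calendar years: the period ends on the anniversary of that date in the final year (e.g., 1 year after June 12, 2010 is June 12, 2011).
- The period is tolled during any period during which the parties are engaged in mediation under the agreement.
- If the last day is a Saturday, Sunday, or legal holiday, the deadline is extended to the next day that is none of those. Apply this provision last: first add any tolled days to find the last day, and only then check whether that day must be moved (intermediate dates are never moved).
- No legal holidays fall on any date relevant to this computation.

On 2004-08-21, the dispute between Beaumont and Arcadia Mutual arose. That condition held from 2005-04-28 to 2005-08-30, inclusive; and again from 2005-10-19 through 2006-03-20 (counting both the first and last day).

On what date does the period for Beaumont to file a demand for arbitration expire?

May 26, 2008

3 years after 2004-08-21 is August 21, 2007.
From April 28, 2005 through August 30, 2005 inclusive is 125 days; tolling adds 125 days: August 21, 2007 + 125 days = December 24, 2007.
From October 19, 2005 through March 20, 2006 inclusive is 153 days; tolling adds 153 days: December 24, 2007 + 153 days = May 25, 2008.
May 25, 2008 is Sunday. The next qualifying day is May 26, 2008.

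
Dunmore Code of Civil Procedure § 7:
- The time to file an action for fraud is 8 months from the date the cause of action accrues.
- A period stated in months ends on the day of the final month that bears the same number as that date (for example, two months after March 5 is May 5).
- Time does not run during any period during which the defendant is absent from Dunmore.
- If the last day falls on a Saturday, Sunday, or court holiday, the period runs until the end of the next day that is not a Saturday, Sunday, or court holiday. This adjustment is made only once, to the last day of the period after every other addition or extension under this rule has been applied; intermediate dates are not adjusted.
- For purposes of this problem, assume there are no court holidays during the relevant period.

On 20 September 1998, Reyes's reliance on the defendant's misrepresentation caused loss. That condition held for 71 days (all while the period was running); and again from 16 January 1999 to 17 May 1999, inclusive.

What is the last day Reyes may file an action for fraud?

8 months after 20 September 1998 is May 20, 1999.
Tolling adds 71 days: May 20, 1999 + 71 days = July 30, 1999.
From January 16, 1999 through May 17, 1999 inclusive is 122 days; tolling adds 122 days: July 30, 1999 + 122 days = November 29, 1999.
November 29, 1999 is a Monday and not a court holiday, so no extension applies.

November 29, 1999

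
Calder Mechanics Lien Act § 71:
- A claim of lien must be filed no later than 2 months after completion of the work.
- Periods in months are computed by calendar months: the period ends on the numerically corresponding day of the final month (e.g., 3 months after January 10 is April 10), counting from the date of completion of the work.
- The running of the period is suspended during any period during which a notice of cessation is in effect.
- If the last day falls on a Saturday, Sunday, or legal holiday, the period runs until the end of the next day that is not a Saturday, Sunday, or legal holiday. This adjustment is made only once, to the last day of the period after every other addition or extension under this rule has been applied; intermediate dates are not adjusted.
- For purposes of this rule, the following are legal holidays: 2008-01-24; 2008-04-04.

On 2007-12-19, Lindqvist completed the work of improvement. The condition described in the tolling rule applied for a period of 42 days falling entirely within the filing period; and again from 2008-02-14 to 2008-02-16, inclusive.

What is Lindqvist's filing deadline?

April 7, 2008

2 months after 2007-12-19 is February 19, 2008.
Tolling adds 42 days: February 19, 2008 + 42 days = April 1, 2008.
From February 14, 2008 through February 16, 2008 inclusive is 3 days; tolling adds 3 days: April 1, 2008 + 3 days = April 4, 2008.
April 4, 2008 is a listed holiday; April 5, 2008 is Saturday; April 6, 2008 is Sunday. The next qualifying day is April 7, 2008.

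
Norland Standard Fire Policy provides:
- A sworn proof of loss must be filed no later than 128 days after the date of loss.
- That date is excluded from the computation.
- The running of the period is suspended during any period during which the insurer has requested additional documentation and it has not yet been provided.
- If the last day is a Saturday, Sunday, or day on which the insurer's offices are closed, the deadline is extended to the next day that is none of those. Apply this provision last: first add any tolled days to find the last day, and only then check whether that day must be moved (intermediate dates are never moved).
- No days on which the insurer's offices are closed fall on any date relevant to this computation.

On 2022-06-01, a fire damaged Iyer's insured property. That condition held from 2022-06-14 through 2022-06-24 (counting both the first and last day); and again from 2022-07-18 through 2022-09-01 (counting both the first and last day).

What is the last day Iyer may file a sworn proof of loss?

December 5, 2022

128 days after 2022-06-01 is October 7, 2022.
From June 14, 2022 through June 24, 2022 inclusive is 11 days; tolling adds 11 days: October 7, 2022 + 11 days = October 18, 2022.
From July 18, 2022 through September 1, 2022 inclusive is 46 days; tolling adds 46 days: October 18, 2022 + 46 days = December 3, 2022.
December 3, 2022 is Saturday; December 4, 2022 is Sunday. The next qualifying day is December 5, 2022.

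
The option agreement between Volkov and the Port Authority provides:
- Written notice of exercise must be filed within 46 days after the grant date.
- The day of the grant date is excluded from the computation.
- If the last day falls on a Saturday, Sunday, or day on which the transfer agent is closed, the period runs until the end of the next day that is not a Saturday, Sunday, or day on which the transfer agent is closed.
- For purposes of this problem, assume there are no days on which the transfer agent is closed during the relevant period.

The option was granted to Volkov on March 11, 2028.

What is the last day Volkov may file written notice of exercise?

April 26, 2028

46 days after March 11, 2028 is April 26, 2028.
April 26, 2028 is a Wednesday and not a day on which the transfer agent is closed, so no extension applies.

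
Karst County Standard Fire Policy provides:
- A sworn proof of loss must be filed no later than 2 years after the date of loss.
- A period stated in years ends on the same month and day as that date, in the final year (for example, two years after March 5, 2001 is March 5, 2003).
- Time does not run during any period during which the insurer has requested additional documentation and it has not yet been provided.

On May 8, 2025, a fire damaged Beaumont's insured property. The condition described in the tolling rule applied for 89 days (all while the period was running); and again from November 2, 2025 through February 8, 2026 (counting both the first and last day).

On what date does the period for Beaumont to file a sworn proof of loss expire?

2 years after May 8, 2025 is May 8, 2027.
Tolling adds 89 days: May 8, 2027 + 89 days = August 5, 2027.
From November 2, 2025 through February 8, 2026 inclusive is 99 days; tolling adds 99 days: August 5, 2027 + 99 days = November 12, 2027.

November 12, 2027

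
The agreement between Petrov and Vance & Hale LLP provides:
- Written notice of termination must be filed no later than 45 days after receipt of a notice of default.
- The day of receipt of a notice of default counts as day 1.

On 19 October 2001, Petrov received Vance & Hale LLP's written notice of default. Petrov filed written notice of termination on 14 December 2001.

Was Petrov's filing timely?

No

Counting 19 October 2001 as day 1, day 45 is December 2, 2001.
The deadline is December 2, 2001; the filing on December 14, 2001 is after that date.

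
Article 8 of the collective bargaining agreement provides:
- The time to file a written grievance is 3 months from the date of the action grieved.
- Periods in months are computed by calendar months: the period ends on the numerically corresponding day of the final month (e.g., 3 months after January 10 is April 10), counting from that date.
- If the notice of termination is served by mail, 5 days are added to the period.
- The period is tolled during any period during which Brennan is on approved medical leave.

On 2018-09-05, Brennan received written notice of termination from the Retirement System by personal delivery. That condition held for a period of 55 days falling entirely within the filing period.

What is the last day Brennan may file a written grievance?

3 months after 2018-09-05 is December 5, 2018.
Service was not by mail, so no mail extension applies.
Tolling adds 55 days: December 5, 2018 + 55 days = January 29, 2019.

January 29, 2019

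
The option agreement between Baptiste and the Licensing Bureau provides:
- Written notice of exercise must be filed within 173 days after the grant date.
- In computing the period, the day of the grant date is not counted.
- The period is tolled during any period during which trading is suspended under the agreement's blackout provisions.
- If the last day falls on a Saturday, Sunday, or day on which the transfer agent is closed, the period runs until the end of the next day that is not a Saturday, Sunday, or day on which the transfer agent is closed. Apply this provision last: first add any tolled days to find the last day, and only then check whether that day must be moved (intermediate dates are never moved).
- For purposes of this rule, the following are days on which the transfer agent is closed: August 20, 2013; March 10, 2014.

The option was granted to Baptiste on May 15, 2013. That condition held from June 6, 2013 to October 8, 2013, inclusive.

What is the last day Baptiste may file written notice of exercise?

March 11, 2014

173 days after May 15, 2013 is November 4, 2013.
From June 6, 2013 through October 8, 2013 inclusive is 125 days; tolling adds 125 days: November 4, 2013 + 125 days = March 9, 2014.
March 9, 2014 is Sunday; March 10, 2014 is a listed holiday. The next qualifying day is March 11, 2014.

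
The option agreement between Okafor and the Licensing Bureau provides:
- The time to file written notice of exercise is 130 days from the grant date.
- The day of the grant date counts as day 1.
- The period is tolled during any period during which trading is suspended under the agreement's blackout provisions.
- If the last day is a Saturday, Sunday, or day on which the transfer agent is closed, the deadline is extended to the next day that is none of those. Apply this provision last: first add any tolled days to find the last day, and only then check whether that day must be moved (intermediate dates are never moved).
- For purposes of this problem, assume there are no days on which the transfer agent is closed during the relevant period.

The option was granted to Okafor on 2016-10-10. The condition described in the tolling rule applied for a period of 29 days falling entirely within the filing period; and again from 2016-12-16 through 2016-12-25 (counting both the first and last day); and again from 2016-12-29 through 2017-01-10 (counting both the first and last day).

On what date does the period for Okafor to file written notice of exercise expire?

Counting 2016-10-10 as day 1, day 130 is February 16, 2017.
Tolling adds 29 days: February 16, 2017 + 29 days = March 17, 2017.
From December 16, 2016 through December 25, 2016 inclusive is 10 days; tolling adds 10 days: March 17, 2017 + 10 days = March 27, 2017.
From December 29, 2016 through January 10, 2017 inclusive is 13 days; tolling adds 13 days: March 27, 2017 + 13 days = April 9, 2017.
April 9, 2017 is Sunday. The next qualifying day is April 10, 2017.

April 10, 2017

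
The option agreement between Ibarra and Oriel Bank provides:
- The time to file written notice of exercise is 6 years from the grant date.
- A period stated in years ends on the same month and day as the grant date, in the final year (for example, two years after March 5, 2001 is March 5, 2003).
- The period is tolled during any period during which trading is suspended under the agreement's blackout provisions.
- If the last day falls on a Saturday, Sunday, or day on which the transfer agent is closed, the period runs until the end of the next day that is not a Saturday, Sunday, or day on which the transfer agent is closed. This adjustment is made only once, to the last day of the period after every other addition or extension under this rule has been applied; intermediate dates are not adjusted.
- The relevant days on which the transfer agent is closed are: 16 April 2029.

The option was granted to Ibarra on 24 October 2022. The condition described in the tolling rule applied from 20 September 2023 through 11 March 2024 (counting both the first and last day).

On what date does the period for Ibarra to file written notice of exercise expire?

April 17, 2029

6 years after 24 October 2022 is October 24, 2028.
From September 20, 2023 through March 11, 2024 inclusive is 174 days; tolling adds 174 days: October 24, 2028 + 174 days = April 16, 2029.
April 16, 2029 is a listed holiday. The next qualifying day is April 17, 2029.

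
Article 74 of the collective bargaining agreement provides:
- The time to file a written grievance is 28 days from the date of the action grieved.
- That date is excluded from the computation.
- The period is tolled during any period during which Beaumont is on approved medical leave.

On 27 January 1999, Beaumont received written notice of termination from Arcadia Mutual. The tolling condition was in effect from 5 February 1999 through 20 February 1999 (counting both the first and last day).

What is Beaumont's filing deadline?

March 12, 1999

28 days after 27 January 1999 is February 24, 1999.
From February 5, 1999 through February 20, 1999 inclusive is 16 days; tolling adds 16 days: February 24, 1999 + 16 days = March 12, 1999.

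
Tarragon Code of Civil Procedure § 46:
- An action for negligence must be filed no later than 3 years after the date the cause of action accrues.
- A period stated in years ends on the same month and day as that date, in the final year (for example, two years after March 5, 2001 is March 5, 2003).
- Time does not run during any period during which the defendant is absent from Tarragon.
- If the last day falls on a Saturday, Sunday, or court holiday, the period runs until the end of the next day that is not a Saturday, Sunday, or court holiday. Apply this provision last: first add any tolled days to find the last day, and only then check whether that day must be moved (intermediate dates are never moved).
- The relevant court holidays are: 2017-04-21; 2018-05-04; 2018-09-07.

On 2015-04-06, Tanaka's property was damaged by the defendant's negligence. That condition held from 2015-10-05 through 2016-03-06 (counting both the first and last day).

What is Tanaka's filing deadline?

3 years after 2015-04-06 is April 6, 2018.
From October 5, 2015 through March 6, 2016 inclusive is 154 days; tolling adds 154 days: April 6, 2018 + 154 days = September 7, 2018.
September 7, 2018 is a listed holiday; September 8, 2018 is Saturday; September 9, 2018 is Sunday. The next qualifying day is September 10, 2018.

September 10, 2018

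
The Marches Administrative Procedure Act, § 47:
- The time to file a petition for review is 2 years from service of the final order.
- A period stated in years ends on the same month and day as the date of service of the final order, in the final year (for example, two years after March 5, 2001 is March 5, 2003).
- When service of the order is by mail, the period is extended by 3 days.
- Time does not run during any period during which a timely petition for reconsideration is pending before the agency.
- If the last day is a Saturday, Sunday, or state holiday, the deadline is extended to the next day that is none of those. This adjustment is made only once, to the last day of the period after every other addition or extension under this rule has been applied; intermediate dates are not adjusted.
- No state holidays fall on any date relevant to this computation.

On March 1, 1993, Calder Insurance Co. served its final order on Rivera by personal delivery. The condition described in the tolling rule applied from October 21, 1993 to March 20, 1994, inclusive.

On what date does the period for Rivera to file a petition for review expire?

2 years after March 1, 1993 is March 1, 1995.
Service was not by mail, so no mail extension applies.
From October 21, 1993 through March 20, 1994 inclusive is 151 days; tolling adds 151 days: March 1, 1995 + 151 days = July 30, 1995.
July 30, 1995 is Sunday. The next qualifying day is July 31, 1995.

July 31, 1995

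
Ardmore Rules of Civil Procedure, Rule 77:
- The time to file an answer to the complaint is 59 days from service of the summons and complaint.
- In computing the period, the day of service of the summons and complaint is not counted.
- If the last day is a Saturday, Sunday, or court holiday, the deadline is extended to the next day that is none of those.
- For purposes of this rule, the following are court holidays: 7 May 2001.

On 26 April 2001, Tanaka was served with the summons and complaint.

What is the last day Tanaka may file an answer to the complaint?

June 25, 2001

59 days after 26 April 2001 is June 24, 2001.
June 24, 2001 is Sunday. The next qualifying day is June 25, 2001.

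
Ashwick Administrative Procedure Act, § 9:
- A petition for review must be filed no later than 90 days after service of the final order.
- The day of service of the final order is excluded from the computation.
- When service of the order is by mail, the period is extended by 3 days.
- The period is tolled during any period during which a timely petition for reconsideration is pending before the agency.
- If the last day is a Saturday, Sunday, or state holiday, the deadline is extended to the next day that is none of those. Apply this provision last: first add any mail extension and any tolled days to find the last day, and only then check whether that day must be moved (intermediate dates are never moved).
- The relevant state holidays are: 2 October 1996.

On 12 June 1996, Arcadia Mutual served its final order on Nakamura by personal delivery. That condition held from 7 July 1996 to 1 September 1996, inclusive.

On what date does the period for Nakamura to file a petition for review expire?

November 6, 1996

90 days after 12 June 1996 is September 10, 1996.
Service was not by mail, so no mail extension applies.
From July 7, 1996 through September 1, 1996 inclusive is 57 days; tolling adds 57 days: September 10, 1996 + 57 days = November 6, 1996.
November 6, 1996 is a Wednesday and not a state holiday, so no extension applies.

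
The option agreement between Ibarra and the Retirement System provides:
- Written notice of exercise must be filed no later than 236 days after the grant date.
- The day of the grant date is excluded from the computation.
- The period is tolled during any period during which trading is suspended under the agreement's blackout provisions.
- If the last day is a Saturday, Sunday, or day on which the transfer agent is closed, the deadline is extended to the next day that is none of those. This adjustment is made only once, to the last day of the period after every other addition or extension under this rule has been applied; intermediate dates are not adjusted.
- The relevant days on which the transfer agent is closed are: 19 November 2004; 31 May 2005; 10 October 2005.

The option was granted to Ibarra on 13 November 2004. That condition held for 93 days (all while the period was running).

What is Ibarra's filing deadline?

236 days after 13 November 2004 is July 7, 2005.
Tolling adds 93 days: July 7, 2005 + 93 days = October 8, 2005.
October 8, 2005 is Saturday; October 9, 2005 is Sunday; October 10, 2005 is a listed holiday. The next qualifying day is October 11, 2005.

October 11, 2005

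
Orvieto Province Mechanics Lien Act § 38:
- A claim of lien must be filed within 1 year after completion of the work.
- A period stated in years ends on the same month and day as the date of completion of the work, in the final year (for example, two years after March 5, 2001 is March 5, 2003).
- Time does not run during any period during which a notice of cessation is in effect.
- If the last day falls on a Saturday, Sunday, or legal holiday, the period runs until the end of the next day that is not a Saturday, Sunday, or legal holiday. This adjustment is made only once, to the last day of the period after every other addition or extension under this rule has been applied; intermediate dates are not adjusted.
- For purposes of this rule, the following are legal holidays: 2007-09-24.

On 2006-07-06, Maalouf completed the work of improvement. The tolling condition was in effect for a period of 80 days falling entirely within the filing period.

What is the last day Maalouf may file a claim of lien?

1 year after 2006-07-06 is July 6, 2007.
Tolling adds 80 days: July 6, 2007 + 80 days = September 24, 2007.
September 24, 2007 is a listed holiday. The next qualifying day is September 25, 2007.

September 25, 2007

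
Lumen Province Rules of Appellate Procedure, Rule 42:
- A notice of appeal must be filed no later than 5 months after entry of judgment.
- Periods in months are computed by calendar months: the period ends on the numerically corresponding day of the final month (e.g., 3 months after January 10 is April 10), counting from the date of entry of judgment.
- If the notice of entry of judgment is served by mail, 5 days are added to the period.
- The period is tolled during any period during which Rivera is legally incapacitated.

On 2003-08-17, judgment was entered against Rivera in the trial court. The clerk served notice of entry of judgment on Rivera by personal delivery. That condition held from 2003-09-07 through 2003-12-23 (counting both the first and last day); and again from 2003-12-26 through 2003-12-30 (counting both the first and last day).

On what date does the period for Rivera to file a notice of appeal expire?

May 9, 2004

5 months after 2003-08-17 is January 17, 2004.
Service was not by mail, so no mail extension applies.
From September 7, 2003 through December 23, 2003 inclusive is 108 days; tolling adds 108 days: January 17, 2004 + 108 days = May 4, 2004.
From December 26, 2003 through December 30, 2003 inclusive is 5 days; tolling adds 5 days: May 4, 2004 + 5 days = May 9, 2004.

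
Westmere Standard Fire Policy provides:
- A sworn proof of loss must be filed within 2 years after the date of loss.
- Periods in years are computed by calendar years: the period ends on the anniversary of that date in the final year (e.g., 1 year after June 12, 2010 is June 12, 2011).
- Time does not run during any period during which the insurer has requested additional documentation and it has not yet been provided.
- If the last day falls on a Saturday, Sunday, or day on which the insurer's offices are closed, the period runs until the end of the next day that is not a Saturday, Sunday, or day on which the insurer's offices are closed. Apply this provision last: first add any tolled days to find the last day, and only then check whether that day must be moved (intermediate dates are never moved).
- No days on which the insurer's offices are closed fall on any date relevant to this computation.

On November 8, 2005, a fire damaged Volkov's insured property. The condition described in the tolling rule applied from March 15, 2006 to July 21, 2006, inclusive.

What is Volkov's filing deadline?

2 years after November 8, 2005 is November 8, 2007.
From March 15, 2006 through July 21, 2006 inclusive is 129 days; tolling adds 129 days: November 8, 2007 + 129 days = March 16, 2008.
March 16, 2008 is Sunday. The next qualifying day is March 17, 2008.

March 17, 2008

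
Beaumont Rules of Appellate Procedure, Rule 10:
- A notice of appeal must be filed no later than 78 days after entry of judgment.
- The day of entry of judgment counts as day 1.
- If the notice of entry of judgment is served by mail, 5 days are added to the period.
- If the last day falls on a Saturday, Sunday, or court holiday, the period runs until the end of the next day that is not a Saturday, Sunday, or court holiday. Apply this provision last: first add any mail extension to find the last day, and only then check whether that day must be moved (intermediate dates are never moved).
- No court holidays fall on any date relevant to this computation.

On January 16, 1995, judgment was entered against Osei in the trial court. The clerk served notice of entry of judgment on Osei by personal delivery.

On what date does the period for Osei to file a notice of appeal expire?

April 3, 1995

Counting January 16, 1995 as day 1, day 78 is April 3, 1995.
Service was not by mail, so no mail extension applies.
April 3, 1995 is a Monday and not a court holiday, so no extension applies.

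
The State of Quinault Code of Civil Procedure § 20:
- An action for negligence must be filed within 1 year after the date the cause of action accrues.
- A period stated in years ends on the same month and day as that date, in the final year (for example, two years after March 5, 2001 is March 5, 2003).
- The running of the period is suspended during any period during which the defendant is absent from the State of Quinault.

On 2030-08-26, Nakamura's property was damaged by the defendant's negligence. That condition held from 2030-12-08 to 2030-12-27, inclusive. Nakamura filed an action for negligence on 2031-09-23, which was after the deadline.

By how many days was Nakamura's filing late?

1 year after 2030-08-26 is August 26, 2031.
From December 8, 2030 through December 27, 2030 inclusive is 20 days; tolling adds 20 days: August 26, 2031 + 20 days = September 15, 2031.
The deadline is September 15, 2031; from September 15, 2031 to September 23, 2031 is 8 days.

8 days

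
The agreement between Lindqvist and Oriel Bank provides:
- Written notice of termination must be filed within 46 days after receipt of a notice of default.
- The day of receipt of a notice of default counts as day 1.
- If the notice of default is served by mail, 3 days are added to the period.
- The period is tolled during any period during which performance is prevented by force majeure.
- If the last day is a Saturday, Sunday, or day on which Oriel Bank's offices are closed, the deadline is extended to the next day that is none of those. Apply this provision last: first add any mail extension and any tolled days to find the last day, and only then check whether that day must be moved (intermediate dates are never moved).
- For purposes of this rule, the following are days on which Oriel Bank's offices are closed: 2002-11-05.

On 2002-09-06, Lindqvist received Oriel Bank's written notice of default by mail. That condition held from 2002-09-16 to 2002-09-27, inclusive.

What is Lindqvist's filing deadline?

November 6, 2002

Counting 2002-09-06 as day 1, day 46 is October 21, 2002.
Service was by mail, adding 3 days: October 21, 2002 + 3 days = October 24, 2002.
From September 16, 2002 through September 27, 2002 inclusive is 12 days; tolling adds 12 days: October 24, 2002 + 12 days = November 5, 2002.
November 5, 2002 is a listed holiday. The next qualifying day is November 6, 2002.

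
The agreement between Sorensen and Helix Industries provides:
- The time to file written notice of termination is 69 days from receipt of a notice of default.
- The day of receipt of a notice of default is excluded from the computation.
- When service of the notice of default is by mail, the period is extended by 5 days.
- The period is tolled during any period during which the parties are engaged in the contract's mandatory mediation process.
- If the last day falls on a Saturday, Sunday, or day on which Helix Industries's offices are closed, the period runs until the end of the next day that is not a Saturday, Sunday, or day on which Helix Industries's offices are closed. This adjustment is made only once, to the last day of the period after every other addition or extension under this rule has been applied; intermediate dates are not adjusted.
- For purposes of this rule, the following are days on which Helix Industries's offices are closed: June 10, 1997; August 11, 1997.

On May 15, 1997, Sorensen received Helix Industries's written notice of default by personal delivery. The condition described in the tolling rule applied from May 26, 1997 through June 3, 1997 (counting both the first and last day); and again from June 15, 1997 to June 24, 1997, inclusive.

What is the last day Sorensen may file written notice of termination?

August 12, 1997

69 days after May 15, 1997 is July 23, 1997.
Service was not by mail, so no mail extension applies.
From May 26, 1997 through June 3, 1997 inclusive is 9 days; tolling adds 9 days: July 23, 1997 + 9 days = August 1, 1997.
From June 15, 1997 through June 24, 1997 inclusive is 10 days; tolling adds 10 days: August 1, 1997 + 10 days = August 11, 1997.
August 11, 1997 is a listed holiday. The next qualifying day is August 12, 1997.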